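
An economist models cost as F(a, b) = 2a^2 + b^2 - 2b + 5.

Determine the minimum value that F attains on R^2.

F(a,b) separates as P(a) + Q(b) + 5, so its minimum is min P + min Q + 5.
P'(a) = 4a vanishes at a ∈ {0}; Q'(b) = 2b - 2 vanishes at b ∈ {1}.
Local minima of P (where P''>0): P(0)=0. Local minima of Q: Q(1)=-1.
So the global minimum of F is P(0) + Q(1) + 5 = 0 − 1 + 5 = 4, attained at (0, 1).

4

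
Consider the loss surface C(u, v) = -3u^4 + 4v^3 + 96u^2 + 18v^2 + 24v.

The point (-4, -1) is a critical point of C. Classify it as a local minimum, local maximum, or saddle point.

saddle point

The mixed partial ∂²C/∂u∂v is 0, so the Hessian at any point is diag(C_uu, C_vv) = diag(12(-3u^2 + 16), 12(2v + 3)).
At (-4, -1): H = diag(-384, 12).
The eigenvalues have opposite signs, so H is indefinite: a saddle point.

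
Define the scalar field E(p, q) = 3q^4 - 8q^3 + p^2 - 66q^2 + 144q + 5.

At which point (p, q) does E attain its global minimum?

E(p,q) separates as A(p) + B(q) + 5, so its minimum is min A + min B + 5.
A'(p) = 2p vanishes at p ∈ {0}; B'(q) = 12(q - 4)(q - 1)(q + 3) vanishes at q ∈ {-3, 1, 4}.
Local minima of A (where A''>0): A(0)=0. Local minima of B: B(-3)=-567, B(4)=-224.
So the global minimum of E is A(0) + B(-3) + 5 = 0 − 567 + 5 = -562, attained at (0, -3).

(0, -3)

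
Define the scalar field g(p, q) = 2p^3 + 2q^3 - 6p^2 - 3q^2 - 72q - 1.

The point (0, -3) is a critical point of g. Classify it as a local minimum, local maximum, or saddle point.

The mixed partial ∂²g/∂p∂q is 0, so the Hessian at any point is diag(g_pp, g_qq) = diag(12(p - 1), 6(2q - 1)).
At (0, -3): H = diag(-12, -42).
Both eigenvalues are negative, so H is negative definite: a local maximum.

local maximum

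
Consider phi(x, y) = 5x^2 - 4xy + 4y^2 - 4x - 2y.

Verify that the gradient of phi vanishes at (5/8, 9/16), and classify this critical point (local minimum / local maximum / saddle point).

local minimum

∇phi = (10x - 4y - 4, -4x + 8y - 2); substituting (5/8, 9/16) gives ∇phi = (0, 0), so (5/8, 9/16) is indeed a critical point.
The Hessian of phi is constant: H = [[10, -4], [-4, 8]].
det(H) = 10·8 − (-4)² = 64.
det(H) > 0 and tr(H) = 18 > 0, so H is positive definite and the point is a local minimum.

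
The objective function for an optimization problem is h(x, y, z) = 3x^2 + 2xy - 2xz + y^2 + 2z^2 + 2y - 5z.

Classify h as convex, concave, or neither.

h is quadratic, so its Hessian is the constant matrix H = [[6, 2, -2], [2, 2, 0], [-2, 0, 4]].
Leading principal minors: 6, 8, 24.
All positive ⇒ H ≻ 0 ⇒ convex.

convex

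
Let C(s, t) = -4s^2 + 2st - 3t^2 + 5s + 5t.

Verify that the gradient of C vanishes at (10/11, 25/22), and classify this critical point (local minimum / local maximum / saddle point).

∇C = (-8s + 2t + 5, 2s - 6t + 5); substituting (10/11, 25/22) gives ∇C = (0, 0), so (10/11, 25/22) is indeed a critical point.
The Hessian of C is constant: H = [[-8, 2], [2, -6]].
det(H) = (-8)·(-6) − 2² = 44.
det(H) > 0 and tr(H) = -14 < 0, so H is negative definite and the point is a local maximum.

local maximum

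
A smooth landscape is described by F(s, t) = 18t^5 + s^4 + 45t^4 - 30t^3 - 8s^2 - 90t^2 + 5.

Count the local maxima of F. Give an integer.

F separates as a function of s plus a function of t, so ∇F=0 decouples.
∂F/∂s = 4s(s - 2)(s + 2) = 0 at s ∈ {-2, 0, 2}; ∂F/∂t = 90t(t - 1)(t + 1)(t + 2) = 0 at t ∈ {-2, -1, 0, 1}.
The Hessian is diagonal: diag(F_ss, F_tt). Second derivatives: F_ss(-2)=32, F_ss(0)=-16, F_ss(2)=32; F_tt(-2)=-540, F_tt(-1)=180, F_tt(0)=-180, F_tt(1)=540.
Local maxima occur where both diagonal entries negative: (0, -2), (0, 0). Count: 2.

2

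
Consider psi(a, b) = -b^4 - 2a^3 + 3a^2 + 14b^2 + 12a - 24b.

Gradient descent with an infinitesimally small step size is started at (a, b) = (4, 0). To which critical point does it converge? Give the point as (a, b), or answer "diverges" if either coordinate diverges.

diverges

psi is separable, so gradient descent decouples: a follows -∂psi/∂a, b follows -∂psi/∂b.
∂psi/∂a = -6(a - 2)(a + 1); at a=4 this is -60, so a increases.
∂psi/∂b = -4(b - 2)(b - 1)(b + 3); at b=0 this is -24, so b increases.
The a-coordinate has no critical point in that direction and runs off to infinity.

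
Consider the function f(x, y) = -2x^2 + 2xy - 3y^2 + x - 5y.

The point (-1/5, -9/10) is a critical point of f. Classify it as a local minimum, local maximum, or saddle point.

local maximum

The Hessian of f is constant: H = [[-4, 2], [2, -6]].
det(H) = (-4)·(-6) − 2² = 20.
det(H) > 0 and tr(H) = -10 < 0, so H is negative definite and the point is a local maximum.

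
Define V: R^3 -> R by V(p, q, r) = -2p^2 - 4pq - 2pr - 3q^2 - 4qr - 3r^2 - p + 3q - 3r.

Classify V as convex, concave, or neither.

concave

V is quadratic, so its Hessian is the constant matrix H = [[-4, -4, -2], [-4, -6, -4], [-2, -4, -6]].
Leading principal minors: -4, 8, -24.
Signs alternate −, +, − ⇒ H ≺ 0 ⇒ concave.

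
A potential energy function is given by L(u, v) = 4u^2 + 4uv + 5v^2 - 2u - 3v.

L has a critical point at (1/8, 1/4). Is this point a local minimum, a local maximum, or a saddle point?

The Hessian of L is constant: H = [[8, 4], [4, 10]].
det(H) = 8·10 − 4² = 64.
det(H) > 0 and tr(H) = 18 > 0, so H is positive definite and the point is a local minimum.

local minimum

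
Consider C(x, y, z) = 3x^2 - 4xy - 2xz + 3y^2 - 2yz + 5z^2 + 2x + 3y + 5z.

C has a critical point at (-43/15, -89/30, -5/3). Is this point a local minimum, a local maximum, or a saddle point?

local minimum

The Hessian is constant: H = [[6, -4, -2], [-4, 6, -2], [-2, -2, 10]].
Leading principal minors: Δ₁ = 6, Δ₂ = 20, Δ₃ = 120.
All leading minors are positive, so H is positive definite: a local minimum.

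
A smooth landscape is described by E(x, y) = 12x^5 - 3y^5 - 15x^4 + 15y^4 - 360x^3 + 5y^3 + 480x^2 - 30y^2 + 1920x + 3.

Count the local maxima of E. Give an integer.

4

E separates as a function of x plus a function of y, so ∇E=0 decouples.
∂E/∂x = 60(x - 4)(x - 2)(x + 1)(x + 4) = 0 at x ∈ {-4, -1, 2, 4}; ∂E/∂y = -15y(y - 4)(y - 1)(y + 1) = 0 at y ∈ {-1, 0, 1, 4}.
The Hessian is diagonal: diag(E_xx, E_yy). Second derivatives: E_xx(-4)=-8640, E_xx(-1)=2700, E_xx(2)=-2160, E_xx(4)=4800; E_yy(-1)=150, E_yy(0)=-60, E_yy(1)=90, E_yy(4)=-900.
Local maxima occur where both diagonal entries negative: (-4, 0), (-4, 4), (2, 0), (2, 4). Count: 4.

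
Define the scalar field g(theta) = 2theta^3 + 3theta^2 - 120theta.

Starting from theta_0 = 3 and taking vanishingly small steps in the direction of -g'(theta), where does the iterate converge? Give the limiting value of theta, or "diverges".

g'(theta) = 6(theta - 4)(theta + 5), so g'(3) = -48.
Gradient descent moves in the -g' direction, i.e. theta is increasing.
The nearest critical point in that direction is theta = 4, where g'' = 54 > 0 (a local minimum). The iterate converges there.

4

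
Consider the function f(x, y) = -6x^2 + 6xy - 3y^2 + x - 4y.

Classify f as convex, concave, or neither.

concave

f is quadratic, so its Hessian is the constant matrix H = [[-12, 6], [6, -6]].
det(H) = 36, tr(H) = -18.
det(H) > 0 and tr(H) < 0, so H is negative definite everywhere: concave.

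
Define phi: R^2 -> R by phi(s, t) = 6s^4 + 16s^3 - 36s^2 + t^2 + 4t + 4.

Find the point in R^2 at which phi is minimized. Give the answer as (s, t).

phi(s,t) separates as P(s) + Q(t) + 4, so its minimum is min P + min Q + 4.
P'(s) = 24s(s - 1)(s + 3) vanishes at s ∈ {-3, 0, 1}; Q'(t) = 2(t + 2) vanishes at t ∈ {-2}.
Local minima of P (where P''>0): P(-3)=-270, P(1)=-14. Local minima of Q: Q(-2)=-4.
So the global minimum of phi is P(-3) + Q(-2) + 4 = -270 − 4 + 4 = -270, attained at (-3, -2).

(-3, -2)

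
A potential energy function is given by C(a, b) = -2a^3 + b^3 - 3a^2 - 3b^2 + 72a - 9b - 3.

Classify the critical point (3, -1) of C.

The mixed partial ∂²C/∂a∂b is 0, so the Hessian at any point is diag(C_aa, C_bb) = diag(-6(2a + 1), 6(b - 1)).
At (3, -1): H = diag(-42, -12).
Both eigenvalues are negative, so H is negative definite: a local maximum.

local maximum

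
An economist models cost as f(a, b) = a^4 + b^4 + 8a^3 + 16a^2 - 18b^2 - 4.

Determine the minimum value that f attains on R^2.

-85

f(a,b) separates as P(a) + Q(b) − 4, so its minimum is min P + min Q − 4.
P'(a) = 4a(a + 2)(a + 4) vanishes at a ∈ {-4, -2, 0}; Q'(b) = 4b(b - 3)(b + 3) vanishes at b ∈ {-3, 0, 3}.
Local minima of P (where P''>0): P(-4)=0, P(0)=0. Local minima of Q: Q(-3)=-81, Q(3)=-81.
So the global minimum of f is P(-4) + Q(-3) − 4 = 0 − 81 − 4 = -85, attained at (-4, -3).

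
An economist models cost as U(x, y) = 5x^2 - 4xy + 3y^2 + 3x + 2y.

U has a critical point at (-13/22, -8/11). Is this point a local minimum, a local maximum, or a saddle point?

The Hessian of U is constant: H = [[10, -4], [-4, 6]].
det(H) = 10·6 − (-4)² = 44.
det(H) > 0 and tr(H) = 16 > 0, so H is positive definite and the point is a local minimum.

local minimum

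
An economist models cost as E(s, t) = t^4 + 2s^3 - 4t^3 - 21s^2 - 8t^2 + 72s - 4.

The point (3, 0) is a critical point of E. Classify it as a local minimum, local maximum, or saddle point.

local maximum

The mixed partial ∂²E/∂s∂t is 0, so the Hessian at any point is diag(E_ss, E_tt) = diag(6(2s - 7), 4(3t^2 - 6t - 4)).
At (3, 0): H = diag(-6, -16).
Both eigenvalues are negative, so H is negative definite: a local maximum.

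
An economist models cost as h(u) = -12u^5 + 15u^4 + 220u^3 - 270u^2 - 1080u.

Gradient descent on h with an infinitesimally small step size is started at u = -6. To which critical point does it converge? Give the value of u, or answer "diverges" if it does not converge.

h'(u) = -60(u - 3)(u - 2)(u + 1)(u + 3), so h'(-6) = -64800.
Gradient descent moves in the -h' direction, i.e. u is increasing.
The nearest critical point in that direction is u = -3, where h'' = 3600 > 0 (a local minimum). The iterate converges there.

-3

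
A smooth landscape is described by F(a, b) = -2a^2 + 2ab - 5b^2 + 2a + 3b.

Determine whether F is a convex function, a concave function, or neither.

concave

F is quadratic, so its Hessian is the constant matrix H = [[-4, 2], [2, -10]].
det(H) = 36, tr(H) = -14.
det(H) > 0 and tr(H) < 0, so H is negative definite everywhere: concave.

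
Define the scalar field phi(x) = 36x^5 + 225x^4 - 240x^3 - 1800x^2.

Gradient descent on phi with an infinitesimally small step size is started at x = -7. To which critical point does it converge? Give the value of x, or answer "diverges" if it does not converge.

phi'(x) = 180x(x - 2)(x + 2)(x + 5), so phi'(-7) = 113400.
Gradient descent moves in the -phi' direction, i.e. x is decreasing.
There is no critical point below x=-7, and phi' keeps the same sign, so the iterate runs off to −∞.

diverges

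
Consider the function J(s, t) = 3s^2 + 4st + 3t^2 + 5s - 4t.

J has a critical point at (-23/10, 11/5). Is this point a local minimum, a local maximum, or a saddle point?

local minimum

The Hessian of J is constant: H = [[6, 4], [4, 6]].
det(H) = 6·6 − 4² = 20.
det(H) > 0 and tr(H) = 12 > 0, so H is positive definite and the point is a local minimum.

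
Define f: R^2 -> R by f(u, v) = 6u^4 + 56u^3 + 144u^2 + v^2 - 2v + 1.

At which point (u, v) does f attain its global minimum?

f(u,v) separates as P(u) + Q(v) + 1, so its minimum is min P + min Q + 1.
P'(u) = 24u(u + 3)(u + 4) vanishes at u ∈ {-4, -3, 0}; Q'(v) = 2v - 2 vanishes at v ∈ {1}.
Local minima of P (where P''>0): P(-4)=256, P(0)=0. Local minima of Q: Q(1)=-1.
So the global minimum of f is P(0) + Q(1) + 1 = 0 − 1 + 1 = 0, attained at (0, 1).

(0, 1)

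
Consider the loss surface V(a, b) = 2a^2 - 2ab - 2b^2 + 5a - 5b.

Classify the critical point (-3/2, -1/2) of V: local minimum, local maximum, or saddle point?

The Hessian of V is constant: H = [[4, -2], [-2, -4]].
det(H) = 4·(-4) − (-2)² = -20.
Since det(H) < 0, H is indefinite and the critical point is a saddle point.

saddle point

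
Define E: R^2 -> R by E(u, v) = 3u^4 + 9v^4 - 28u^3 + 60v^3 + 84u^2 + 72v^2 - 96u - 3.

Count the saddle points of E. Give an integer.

4

E separates as a function of u plus a function of v, so ∇E=0 decouples.
∂E/∂u = 12(u - 4)(u - 2)(u - 1) = 0 at u ∈ {1, 2, 4}; ∂E/∂v = 36v(v + 1)(v + 4) = 0 at v ∈ {-4, -1, 0}.
The Hessian is diagonal: diag(E_uu, E_vv). Second derivatives: E_uu(1)=36, E_uu(2)=-24, E_uu(4)=72; E_vv(-4)=432, E_vv(-1)=-108, E_vv(0)=144.
Saddle points occur where the two diagonal entries have opposite signs: (1, -1), (2, -4), (2, 0), (4, -1). Count: 4.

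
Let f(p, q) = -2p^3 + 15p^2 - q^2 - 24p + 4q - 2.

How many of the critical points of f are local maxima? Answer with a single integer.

f separates as a function of p plus a function of q, so ∇f=0 decouples.
∂f/∂p = -6(p - 4)(p - 1) = 0 at p ∈ {1, 4}; ∂f/∂q = -2(q - 2) = 0 at q ∈ {2}.
The Hessian is diagonal: diag(f_pp, f_qq). Second derivatives: f_pp(1)=18, f_pp(4)=-18; f_qq(2)=-2.
Local maxima occur where both diagonal entries negative: (4, 2). Count: 1.

1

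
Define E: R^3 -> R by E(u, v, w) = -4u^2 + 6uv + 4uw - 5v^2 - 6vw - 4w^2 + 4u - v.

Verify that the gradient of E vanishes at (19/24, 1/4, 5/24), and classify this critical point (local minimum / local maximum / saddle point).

local maximum

∇E = (-8u + 6v + 4w + 4, 6u - 10v - 6w - 1, 4u - 6v - 8w); substituting (19/24, 1/4, 5/24) gives ∇E = (0, 0, 0), so (19/24, 1/4, 5/24) is indeed a critical point.
The Hessian is constant: H = [[-8, 6, 4], [6, -10, -6], [4, -6, -8]].
Leading principal minors: Δ₁ = -8, Δ₂ = 44, Δ₃ = -192.
The minors alternate sign starting negative (−, +, −), so H is negative definite: a local maximum.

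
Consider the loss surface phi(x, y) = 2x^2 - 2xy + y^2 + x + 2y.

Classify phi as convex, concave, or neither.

convex

phi is quadratic, so its Hessian is the constant matrix H = [[4, -2], [-2, 2]].
det(H) = 4, tr(H) = 6.
det(H) > 0 and tr(H) > 0, so H is positive definite everywhere: convex.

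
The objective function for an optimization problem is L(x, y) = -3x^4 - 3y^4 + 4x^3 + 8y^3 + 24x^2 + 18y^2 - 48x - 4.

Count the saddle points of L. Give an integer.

4

L separates as a function of x plus a function of y, so ∇L=0 decouples.
∂L/∂x = -12(x - 2)(x - 1)(x + 2) = 0 at x ∈ {-2, 1, 2}; ∂L/∂y = -12y(y - 3)(y + 1) = 0 at y ∈ {-1, 0, 3}.
The Hessian is diagonal: diag(L_xx, L_yy). Second derivatives: L_xx(-2)=-144, L_xx(1)=36, L_xx(2)=-48; L_yy(-1)=-48, L_yy(0)=36, L_yy(3)=-144.
Saddle points occur where the two diagonal entries have opposite signs: (-2, 0), (1, -1), (1, 3), (2, 0). Count: 4.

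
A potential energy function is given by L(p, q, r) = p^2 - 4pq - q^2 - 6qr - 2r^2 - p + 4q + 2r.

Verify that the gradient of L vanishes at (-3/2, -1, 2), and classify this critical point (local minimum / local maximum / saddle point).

saddle point

∇L = (2p - 4q - 1, -4p - 2q - 6r + 4, -6q - 4r + 2); substituting (-3/2, -1, 2) gives ∇L = (0, 0, 0), so (-3/2, -1, 2) is indeed a critical point.
The Hessian is constant: H = [[2, -4, 0], [-4, -2, -6], [0, -6, -4]].
Leading principal minors: Δ₁ = 2, Δ₂ = -20, Δ₃ = 8.
The minors fit neither the all-positive nor the alternating-sign pattern, so H is indefinite: a saddle point.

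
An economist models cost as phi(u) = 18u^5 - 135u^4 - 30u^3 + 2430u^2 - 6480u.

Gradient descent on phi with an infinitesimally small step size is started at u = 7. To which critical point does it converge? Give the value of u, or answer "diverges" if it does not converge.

4

phi'(u) = 90(u - 4)(u - 3)(u - 2)(u + 3), so phi'(7) = 54000.
Gradient descent moves in the -phi' direction, i.e. u is decreasing.
The nearest critical point in that direction is u = 4, where phi'' = 1260 > 0 (a local minimum). The iterate converges there.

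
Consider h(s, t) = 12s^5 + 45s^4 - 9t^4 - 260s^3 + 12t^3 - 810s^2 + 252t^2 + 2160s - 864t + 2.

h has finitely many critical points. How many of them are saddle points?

6

h separates as a function of s plus a function of t, so ∇h=0 decouples.
∂h/∂s = 60(s - 3)(s - 1)(s + 3)(s + 4) = 0 at s ∈ {-4, -3, 1, 3}; ∂h/∂t = -36(t - 3)(t - 2)(t + 4) = 0 at t ∈ {-4, 2, 3}.
The Hessian is diagonal: diag(h_ss, h_tt). Second derivatives: h_ss(-4)=-2100, h_ss(-3)=1440, h_ss(1)=-2400, h_ss(3)=5040; h_tt(-4)=-1512, h_tt(2)=216, h_tt(3)=-252.
Saddle points occur where the two diagonal entries have opposite signs: (-4, 2), (-3, -4), (-3, 3), (1, 2), (3, -4), (3, 3). Count: 6.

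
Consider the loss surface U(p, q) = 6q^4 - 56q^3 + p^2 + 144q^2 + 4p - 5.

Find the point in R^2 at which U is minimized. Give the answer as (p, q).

(-2, 0)

U(p,q) separates as A(p) + B(q) − 5, so its minimum is min A + min B − 5.
A'(p) = 2p + 4 vanishes at p ∈ {-2}; B'(q) = 24q(q - 4)(q - 3) vanishes at q ∈ {0, 3, 4}.
Local minima of A (where A''>0): A(-2)=-4. Local minima of B: B(0)=0, B(4)=256.
So the global minimum of U is A(-2) + B(0) − 5 = -4 + 0 − 5 = -9, attained at (-2, 0).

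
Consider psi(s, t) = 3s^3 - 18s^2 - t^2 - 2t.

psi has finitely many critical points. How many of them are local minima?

0

psi separates as a function of s plus a function of t, so ∇psi=0 decouples.
∂psi/∂s = 9s(s - 4) = 0 at s ∈ {0, 4}; ∂psi/∂t = -2(t + 1) = 0 at t ∈ {-1}.
The Hessian is diagonal: diag(psi_ss, psi_tt). Second derivatives: psi_ss(0)=-36, psi_ss(4)=36; psi_tt(-1)=-2.
Local minima occur where both diagonal entries positive: none. Count: 0.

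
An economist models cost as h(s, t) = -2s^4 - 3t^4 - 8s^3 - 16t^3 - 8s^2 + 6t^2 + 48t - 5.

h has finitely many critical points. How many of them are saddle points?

4

h separates as a function of s plus a function of t, so ∇h=0 decouples.
∂h/∂s = -8s(s + 1)(s + 2) = 0 at s ∈ {-2, -1, 0}; ∂h/∂t = -12(t - 1)(t + 1)(t + 4) = 0 at t ∈ {-4, -1, 1}.
The Hessian is diagonal: diag(h_ss, h_tt). Second derivatives: h_ss(-2)=-16, h_ss(-1)=8, h_ss(0)=-16; h_tt(-4)=-180, h_tt(-1)=72, h_tt(1)=-120.
Saddle points occur where the two diagonal entries have opposite signs: (-2, -1), (-1, -4), (-1, 1), (0, -1). Count: 4.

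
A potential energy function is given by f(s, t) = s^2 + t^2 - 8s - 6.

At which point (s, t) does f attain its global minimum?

(4, 0)

f(s,t) separates as P(s) + Q(t) − 6, so its minimum is min P + min Q − 6.
P'(s) = 2s - 8 vanishes at s ∈ {4}; Q'(t) = 2t vanishes at t ∈ {0}.
Local minima of P (where P''>0): P(4)=-16. Local minima of Q: Q(0)=0.
So the global minimum of f is P(4) + Q(0) − 6 = -16 + 0 − 6 = -22, attained at (4, 0).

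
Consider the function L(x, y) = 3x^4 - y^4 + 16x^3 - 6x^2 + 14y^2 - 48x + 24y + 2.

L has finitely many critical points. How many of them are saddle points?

L separates as a function of x plus a function of y, so ∇L=0 decouples.
∂L/∂x = 12(x - 1)(x + 1)(x + 4) = 0 at x ∈ {-4, -1, 1}; ∂L/∂y = -4(y - 3)(y + 1)(y + 2) = 0 at y ∈ {-2, -1, 3}.
The Hessian is diagonal: diag(L_xx, L_yy). Second derivatives: L_xx(-4)=180, L_xx(-1)=-72, L_xx(1)=120; L_yy(-2)=-20, L_yy(-1)=16, L_yy(3)=-80.
Saddle points occur where the two diagonal entries have opposite signs: (-4, -2), (-4, 3), (-1, -1), (1, -2), (1, 3). Count: 5.

5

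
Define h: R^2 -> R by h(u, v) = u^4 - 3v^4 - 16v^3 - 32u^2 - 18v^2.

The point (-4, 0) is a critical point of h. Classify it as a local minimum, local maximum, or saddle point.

saddle point

The mixed partial ∂²h/∂u∂v is 0, so the Hessian at any point is diag(h_uu, h_vv) = diag(4(3u^2 - 16), -12(3v^2 + 8v + 3)).
At (-4, 0): H = diag(128, -36).
The eigenvalues have opposite signs, so H is indefinite: a saddle point.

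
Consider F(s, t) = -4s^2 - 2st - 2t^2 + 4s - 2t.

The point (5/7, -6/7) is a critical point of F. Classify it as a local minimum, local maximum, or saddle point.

The Hessian of F is constant: H = [[-8, -2], [-2, -4]].
det(H) = (-8)·(-4) − (-2)² = 28.
det(H) > 0 and tr(H) = -12 < 0, so H is negative definite and the point is a local maximum.

local maximum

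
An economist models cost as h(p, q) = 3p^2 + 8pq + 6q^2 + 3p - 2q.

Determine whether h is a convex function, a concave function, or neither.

convex

h is quadratic, so its Hessian is the constant matrix H = [[6, 8], [8, 12]].
det(H) = 8, tr(H) = 18.
det(H) > 0 and tr(H) > 0, so H is positive definite everywhere: convex.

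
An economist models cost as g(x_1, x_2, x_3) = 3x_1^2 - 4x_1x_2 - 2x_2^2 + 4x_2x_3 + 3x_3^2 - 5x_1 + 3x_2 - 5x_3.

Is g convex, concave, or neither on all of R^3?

g is quadratic, so its Hessian is the constant matrix H = [[6, -4, 0], [-4, -4, 4], [0, 4, 6]].
Leading principal minors: 6, -40, -336.
Neither pattern holds ⇒ H is indefinite ⇒ neither convex nor concave.

neither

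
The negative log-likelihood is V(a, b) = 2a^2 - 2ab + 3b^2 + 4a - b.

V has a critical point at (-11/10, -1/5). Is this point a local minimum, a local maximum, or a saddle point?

The Hessian of V is constant: H = [[4, -2], [-2, 6]].
det(H) = 4·6 − (-2)² = 20.
det(H) > 0 and tr(H) = 10 > 0, so H is positive definite and the point is a local minimum.

local minimum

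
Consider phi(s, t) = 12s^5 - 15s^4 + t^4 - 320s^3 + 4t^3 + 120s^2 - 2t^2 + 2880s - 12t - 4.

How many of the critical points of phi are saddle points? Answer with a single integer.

phi separates as a function of s plus a function of t, so ∇phi=0 decouples.
∂phi/∂s = 60(s - 4)(s - 2)(s + 2)(s + 3) = 0 at s ∈ {-3, -2, 2, 4}; ∂phi/∂t = 4(t - 1)(t + 1)(t + 3) = 0 at t ∈ {-3, -1, 1}.
The Hessian is diagonal: diag(phi_ss, phi_tt). Second derivatives: phi_ss(-3)=-2100, phi_ss(-2)=1440, phi_ss(2)=-2400, phi_ss(4)=5040; phi_tt(-3)=32, phi_tt(-1)=-16, phi_tt(1)=32.
Saddle points occur where the two diagonal entries have opposite signs: (-3, -3), (-3, 1), (-2, -1), (2, -3), (2, 1), (4, -1). Count: 6.

6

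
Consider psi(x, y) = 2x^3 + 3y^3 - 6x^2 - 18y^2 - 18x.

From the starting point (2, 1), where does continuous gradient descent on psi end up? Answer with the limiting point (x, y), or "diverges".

(3, 4)

psi is separable, so gradient descent decouples: x follows -∂psi/∂x, y follows -∂psi/∂y.
∂psi/∂x = 6(x - 3)(x + 1); at x=2 this is -18, so x increases.
∂psi/∂y = 9y(y - 4); at y=1 this is -27, so y increases.
x converges to its nearest critical value 3 (a local min of the x-part); y converges to 4. The iterate converges to (3, 4).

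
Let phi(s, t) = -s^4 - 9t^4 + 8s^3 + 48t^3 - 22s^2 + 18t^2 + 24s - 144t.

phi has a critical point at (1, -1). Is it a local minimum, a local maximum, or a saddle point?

The mixed partial ∂²phi/∂s∂t is 0, so the Hessian at any point is diag(phi_ss, phi_tt) = diag(4(-3s^2 + 12s - 11), 36(-3t^2 + 8t + 1)).
At (1, -1): H = diag(-8, -360).
Both eigenvalues are negative, so H is negative definite: a local maximum.

local maximum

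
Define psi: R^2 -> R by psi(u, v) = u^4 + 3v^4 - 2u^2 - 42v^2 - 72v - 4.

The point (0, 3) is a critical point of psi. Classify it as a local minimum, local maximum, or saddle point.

The mixed partial ∂²psi/∂u∂v is 0, so the Hessian at any point is diag(psi_uu, psi_vv) = diag(4(3u^2 - 1), 12(3v^2 - 7)).
At (0, 3): H = diag(-4, 240).
The eigenvalues have opposite signs, so H is indefinite: a saddle point.

saddle point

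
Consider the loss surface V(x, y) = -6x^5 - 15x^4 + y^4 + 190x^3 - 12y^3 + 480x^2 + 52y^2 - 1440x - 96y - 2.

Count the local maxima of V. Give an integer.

2

V separates as a function of x plus a function of y, so ∇V=0 decouples.
∂V/∂x = -30(x - 4)(x - 1)(x + 3)(x + 4) = 0 at x ∈ {-4, -3, 1, 4}; ∂V/∂y = 4(y - 4)(y - 3)(y - 2) = 0 at y ∈ {2, 3, 4}.
The Hessian is diagonal: diag(V_xx, V_yy). Second derivatives: V_xx(-4)=1200, V_xx(-3)=-840, V_xx(1)=1800, V_xx(4)=-5040; V_yy(2)=8, V_yy(3)=-4, V_yy(4)=8.
Local maxima occur where both diagonal entries negative: (-3, 3), (4, 3). Count: 2.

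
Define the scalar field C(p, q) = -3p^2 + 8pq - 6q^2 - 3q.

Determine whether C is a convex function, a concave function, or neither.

C is quadratic, so its Hessian is the constant matrix H = [[-6, 8], [8, -12]].
det(H) = 8, tr(H) = -18.
det(H) > 0 and tr(H) < 0, so H is negative definite everywhere: concave.

concave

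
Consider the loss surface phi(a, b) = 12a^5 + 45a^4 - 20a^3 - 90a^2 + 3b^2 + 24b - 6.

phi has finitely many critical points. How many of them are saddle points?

phi separates as a function of a plus a function of b, so ∇phi=0 decouples.
∂phi/∂a = 60a(a - 1)(a + 1)(a + 3) = 0 at a ∈ {-3, -1, 0, 1}; ∂phi/∂b = 6(b + 4) = 0 at b ∈ {-4}.
The Hessian is diagonal: diag(phi_aa, phi_bb). Second derivatives: phi_aa(-3)=-1440, phi_aa(-1)=240, phi_aa(0)=-180, phi_aa(1)=480; phi_bb(-4)=6.
Saddle points occur where the two diagonal entries have opposite signs: (-3, -4), (0, -4). Count: 2.

2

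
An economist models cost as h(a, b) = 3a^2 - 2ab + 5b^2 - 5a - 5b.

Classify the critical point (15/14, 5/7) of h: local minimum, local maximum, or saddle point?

local minimum

The Hessian of h is constant: H = [[6, -2], [-2, 10]].
det(H) = 6·10 − (-2)² = 56.
det(H) > 0 and tr(H) = 16 > 0, so H is positive definite and the point is a local minimum.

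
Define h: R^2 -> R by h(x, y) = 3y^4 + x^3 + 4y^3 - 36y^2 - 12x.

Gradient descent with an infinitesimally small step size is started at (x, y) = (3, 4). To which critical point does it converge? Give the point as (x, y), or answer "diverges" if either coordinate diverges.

h is separable, so gradient descent decouples: x follows -∂h/∂x, y follows -∂h/∂y.
∂h/∂x = 3(x - 2)(x + 2); at x=3 this is 15, so x decreases.
∂h/∂y = 12y(y - 2)(y + 3); at y=4 this is 672, so y decreases.
x converges to its nearest critical value 2 (a local min of the x-part); y converges to 2. The iterate converges to (2, 2).

(2, 2)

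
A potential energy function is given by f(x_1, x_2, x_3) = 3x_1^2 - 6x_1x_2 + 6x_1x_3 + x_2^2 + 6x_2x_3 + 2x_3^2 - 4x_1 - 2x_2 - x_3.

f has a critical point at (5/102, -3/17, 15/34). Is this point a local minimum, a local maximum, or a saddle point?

saddle point

The Hessian is constant: H = [[6, -6, 6], [-6, 2, 6], [6, 6, 4]].
Leading principal minors: Δ₁ = 6, Δ₂ = -24, Δ₃ = -816.
The minors fit neither the all-positive nor the alternating-sign pattern, so H is indefinite: a saddle point.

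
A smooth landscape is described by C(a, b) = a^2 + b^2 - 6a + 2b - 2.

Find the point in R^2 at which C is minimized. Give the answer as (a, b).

(3, -1)

C(a,b) separates as P(a) + Q(b) − 2, so its minimum is min P + min Q − 2.
P'(a) = 2a - 6 vanishes at a ∈ {3}; Q'(b) = 2b + 2 vanishes at b ∈ {-1}.
Local minima of P (where P''>0): P(3)=-9. Local minima of Q: Q(-1)=-1.
So the global minimum of C is P(3) + Q(-1) − 2 = -9 − 1 − 2 = -12, attained at (3, -1).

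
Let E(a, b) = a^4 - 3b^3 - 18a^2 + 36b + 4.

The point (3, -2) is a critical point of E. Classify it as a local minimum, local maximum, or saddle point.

The mixed partial ∂²E/∂a∂b is 0, so the Hessian at any point is diag(E_aa, E_bb) = diag(12(a^2 - 3), -18b).
At (3, -2): H = diag(72, 36).
Both eigenvalues are positive, so H is positive definite: a local minimum.

local minimum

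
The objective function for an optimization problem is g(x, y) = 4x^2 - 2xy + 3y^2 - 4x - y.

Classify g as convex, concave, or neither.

convex

g is quadratic, so its Hessian is the constant matrix H = [[8, -2], [-2, 6]].
det(H) = 44, tr(H) = 14.
det(H) > 0 and tr(H) > 0, so H is positive definite everywhere: convex.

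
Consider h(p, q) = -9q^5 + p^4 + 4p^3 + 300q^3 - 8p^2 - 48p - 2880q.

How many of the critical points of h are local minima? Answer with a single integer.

h separates as a function of p plus a function of q, so ∇h=0 decouples.
∂h/∂p = 4(p - 2)(p + 2)(p + 3) = 0 at p ∈ {-3, -2, 2}; ∂h/∂q = -45(q - 4)(q - 2)(q + 2)(q + 4) = 0 at q ∈ {-4, -2, 2, 4}.
The Hessian is diagonal: diag(h_pp, h_qq). Second derivatives: h_pp(-3)=20, h_pp(-2)=-16, h_pp(2)=80; h_qq(-4)=4320, h_qq(-2)=-2160, h_qq(2)=2160, h_qq(4)=-4320.
Local minima occur where both diagonal entries positive: (-3, -4), (-3, 2), (2, -4), (2, 2). Count: 4.

4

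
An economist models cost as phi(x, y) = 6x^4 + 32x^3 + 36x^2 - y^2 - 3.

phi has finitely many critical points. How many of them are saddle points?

phi separates as a function of x plus a function of y, so ∇phi=0 decouples.
∂phi/∂x = 24x(x + 1)(x + 3) = 0 at x ∈ {-3, -1, 0}; ∂phi/∂y = -2y = 0 at y ∈ {0}.
The Hessian is diagonal: diag(phi_xx, phi_yy). Second derivatives: phi_xx(-3)=144, phi_xx(-1)=-48, phi_xx(0)=72; phi_yy(0)=-2.
Saddle points occur where the two diagonal entries have opposite signs: (-3, 0), (0, 0). Count: 2.

2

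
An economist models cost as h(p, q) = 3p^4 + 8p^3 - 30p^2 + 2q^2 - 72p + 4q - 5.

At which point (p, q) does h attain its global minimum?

h(p,q) separates as A(p) + B(q) − 5, so its minimum is min A + min B − 5.
A'(p) = 12(p - 2)(p + 1)(p + 3) vanishes at p ∈ {-3, -1, 2}; B'(q) = 4q + 4 vanishes at q ∈ {-1}.
Local minima of A (where A''>0): A(-3)=-27, A(2)=-152. Local minima of B: B(-1)=-2.
So the global minimum of h is A(2) + B(-1) − 5 = -152 − 2 − 5 = -159, attained at (2, -1).

(2, -1)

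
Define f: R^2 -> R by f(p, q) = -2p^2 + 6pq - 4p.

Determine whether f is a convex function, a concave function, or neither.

f is quadratic, so its Hessian is the constant matrix H = [[-4, 6], [6, 0]].
det(H) = -36, tr(H) = -4.
det(H) < 0, so H is indefinite: neither convex nor concave.

neither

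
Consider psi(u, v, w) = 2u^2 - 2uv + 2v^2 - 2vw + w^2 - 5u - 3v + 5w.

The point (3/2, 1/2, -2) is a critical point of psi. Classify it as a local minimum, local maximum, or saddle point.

The Hessian is constant: H = [[4, -2, 0], [-2, 4, -2], [0, -2, 2]].
Leading principal minors: Δ₁ = 4, Δ₂ = 12, Δ₃ = 8.
All leading minors are positive, so H is positive definite: a local minimum.

local minimum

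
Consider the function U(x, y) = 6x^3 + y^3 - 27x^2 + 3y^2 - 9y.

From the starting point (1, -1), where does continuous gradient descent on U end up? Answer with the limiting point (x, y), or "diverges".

U is separable, so gradient descent decouples: x follows -∂U/∂x, y follows -∂U/∂y.
∂U/∂x = 18x(x - 3); at x=1 this is -36, so x increases.
∂U/∂y = 3(y - 1)(y + 3); at y=-1 this is -12, so y increases.
x converges to its nearest critical value 3 (a local min of the x-part); y converges to 1. The iterate converges to (3, 1).

(3, 1)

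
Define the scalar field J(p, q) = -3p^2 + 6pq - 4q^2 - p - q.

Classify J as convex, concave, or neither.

J is quadratic, so its Hessian is the constant matrix H = [[-6, 6], [6, -8]].
det(H) = 12, tr(H) = -14.
det(H) > 0 and tr(H) < 0, so H is negative definite everywhere: concave.

concave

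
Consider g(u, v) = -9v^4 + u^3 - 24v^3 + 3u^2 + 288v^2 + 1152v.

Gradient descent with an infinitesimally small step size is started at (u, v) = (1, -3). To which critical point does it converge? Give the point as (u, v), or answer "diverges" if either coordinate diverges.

(0, -2)

g is separable, so gradient descent decouples: u follows -∂g/∂u, v follows -∂g/∂v.
∂g/∂u = 3u(u + 2); at u=1 this is 9, so u decreases.
∂g/∂v = -36(v - 4)(v + 2)(v + 4); at v=-3 this is -252, so v increases.
u converges to its nearest critical value 0 (a local min of the u-part); v converges to -2. The iterate converges to (0, -2).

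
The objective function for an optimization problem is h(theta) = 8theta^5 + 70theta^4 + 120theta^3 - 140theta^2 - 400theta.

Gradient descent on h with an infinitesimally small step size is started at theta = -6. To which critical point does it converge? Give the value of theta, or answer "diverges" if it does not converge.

diverges

h'(theta) = 40(theta - 1)(theta + 1)(theta + 2)(theta + 5), so h'(-6) = 5600.
Gradient descent moves in the -h' direction, i.e. theta is decreasing.
There is no critical point below theta=-6, and h' keeps the same sign, so the iterate runs off to −∞.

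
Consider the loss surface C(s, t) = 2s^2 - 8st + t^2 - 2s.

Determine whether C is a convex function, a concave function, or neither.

C is quadratic, so its Hessian is the constant matrix H = [[4, -8], [-8, 2]].
det(H) = -56, tr(H) = 6.
det(H) < 0, so H is indefinite: neither convex nor concave.

neither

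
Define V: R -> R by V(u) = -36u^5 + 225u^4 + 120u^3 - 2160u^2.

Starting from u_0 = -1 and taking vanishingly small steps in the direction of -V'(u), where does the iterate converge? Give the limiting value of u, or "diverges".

V'(u) = -180u(u - 4)(u - 3)(u + 2), so V'(-1) = 3600.
Gradient descent moves in the -V' direction, i.e. u is decreasing.
The nearest critical point in that direction is u = -2, where V'' = 10800 > 0 (a local minimum). The iterate converges there.

-2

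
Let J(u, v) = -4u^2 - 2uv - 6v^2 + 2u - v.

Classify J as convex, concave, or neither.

concave

J is quadratic, so its Hessian is the constant matrix H = [[-8, -2], [-2, -12]].
det(H) = 92, tr(H) = -20.
det(H) > 0 and tr(H) < 0, so H is negative definite everywhere: concave.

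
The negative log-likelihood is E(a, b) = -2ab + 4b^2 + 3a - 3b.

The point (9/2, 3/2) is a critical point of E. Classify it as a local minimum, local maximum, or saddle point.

The Hessian of E is constant: H = [[0, -2], [-2, 8]].
det(H) = 0·8 − (-2)² = -4.
Since det(H) < 0, H is indefinite and the critical point is a saddle point.

saddle point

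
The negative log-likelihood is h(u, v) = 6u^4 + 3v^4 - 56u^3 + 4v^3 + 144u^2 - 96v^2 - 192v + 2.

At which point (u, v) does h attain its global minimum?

h(u,v) separates as P(u) + Q(v) + 2, so its minimum is min P + min Q + 2.
P'(u) = 24u(u - 4)(u - 3) vanishes at u ∈ {0, 3, 4}; Q'(v) = 12(v - 4)(v + 1)(v + 4) vanishes at v ∈ {-4, -1, 4}.
Local minima of P (where P''>0): P(0)=0, P(4)=256. Local minima of Q: Q(-4)=-256, Q(4)=-1280.
So the global minimum of h is P(0) + Q(4) + 2 = 0 − 1280 + 2 = -1278, attained at (0, 4).

(0, 4)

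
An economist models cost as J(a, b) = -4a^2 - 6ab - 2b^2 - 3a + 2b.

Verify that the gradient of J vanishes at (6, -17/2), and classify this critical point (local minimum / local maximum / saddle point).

∇J = (-8a - 6b - 3, -6a - 4b + 2); substituting (6, -17/2) gives ∇J = (0, 0), so (6, -17/2) is indeed a critical point.
The Hessian of J is constant: H = [[-8, -6], [-6, -4]].
det(H) = (-8)·(-4) − (-6)² = -4.
Since det(H) < 0, H is indefinite and the critical point is a saddle point.

saddle point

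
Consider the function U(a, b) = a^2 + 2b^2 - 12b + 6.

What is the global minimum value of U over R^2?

-12

U(a,b) separates as P(a) + Q(b) + 6, so its minimum is min P + min Q + 6.
P'(a) = 2a vanishes at a ∈ {0}; Q'(b) = 4b - 12 vanishes at b ∈ {3}.
Local minima of P (where P''>0): P(0)=0. Local minima of Q: Q(3)=-18.
So the global minimum of U is P(0) + Q(3) + 6 = 0 − 18 + 6 = -12, attained at (0, 3).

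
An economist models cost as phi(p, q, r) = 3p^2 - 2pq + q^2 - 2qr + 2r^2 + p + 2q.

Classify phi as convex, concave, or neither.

convex

phi is quadratic, so its Hessian is the constant matrix H = [[6, -2, 0], [-2, 2, -2], [0, -2, 4]].
Leading principal minors: 6, 8, 8.
All positive ⇒ H ≻ 0 ⇒ convex.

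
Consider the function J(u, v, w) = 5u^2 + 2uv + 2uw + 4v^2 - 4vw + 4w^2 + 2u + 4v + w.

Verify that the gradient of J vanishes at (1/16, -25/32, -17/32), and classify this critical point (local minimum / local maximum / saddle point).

local minimum

∇J = (10u + 2v + 2w + 2, 2u + 8v - 4w + 4, 2u - 4v + 8w + 1); substituting (1/16, -25/32, -17/32) gives ∇J = (0, 0, 0), so (1/16, -25/32, -17/32) is indeed a critical point.
The Hessian is constant: H = [[10, 2, 2], [2, 8, -4], [2, -4, 8]].
Leading principal minors: Δ₁ = 10, Δ₂ = 76, Δ₃ = 384.
All leading minors are positive, so H is positive definite: a local minimum.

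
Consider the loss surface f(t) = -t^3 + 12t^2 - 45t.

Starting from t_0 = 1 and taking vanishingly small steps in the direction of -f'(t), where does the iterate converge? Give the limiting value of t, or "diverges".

3

f'(t) = -3(t - 5)(t - 3), so f'(1) = -24.
Gradient descent moves in the -f' direction, i.e. t is increasing.
The nearest critical point in that direction is t = 3, where f'' = 6 > 0 (a local minimum). The iterate converges there.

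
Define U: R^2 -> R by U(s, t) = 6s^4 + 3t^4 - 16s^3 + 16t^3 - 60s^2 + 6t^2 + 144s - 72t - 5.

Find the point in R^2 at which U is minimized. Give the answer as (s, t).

U(s,t) separates as P(s) + Q(t) − 5, so its minimum is min P + min Q − 5.
P'(s) = 24(s - 3)(s - 1)(s + 2) vanishes at s ∈ {-2, 1, 3}; Q'(t) = 12(t - 1)(t + 2)(t + 3) vanishes at t ∈ {-3, -2, 1}.
Local minima of P (where P''>0): P(-2)=-304, P(3)=-54. Local minima of Q: Q(-3)=81, Q(1)=-47.
So the global minimum of U is P(-2) + Q(1) − 5 = -304 − 47 − 5 = -356, attained at (-2, 1).

(-2, 1)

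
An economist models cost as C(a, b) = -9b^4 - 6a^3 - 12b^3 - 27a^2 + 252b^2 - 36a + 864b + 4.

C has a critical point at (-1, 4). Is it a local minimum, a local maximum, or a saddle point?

The mixed partial ∂²C/∂a∂b is 0, so the Hessian at any point is diag(C_aa, C_bb) = diag(-18(2a + 3), 36(-3b^2 - 2b + 14)).
At (-1, 4): H = diag(-18, -1512).
Both eigenvalues are negative, so H is negative definite: a local maximum.

local maximum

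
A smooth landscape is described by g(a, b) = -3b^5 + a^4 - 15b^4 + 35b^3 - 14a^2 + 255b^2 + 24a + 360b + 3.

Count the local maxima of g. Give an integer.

g separates as a function of a plus a function of b, so ∇g=0 decouples.
∂g/∂a = 4(a - 2)(a - 1)(a + 3) = 0 at a ∈ {-3, 1, 2}; ∂g/∂b = -15(b - 3)(b + 1)(b + 2)(b + 4) = 0 at b ∈ {-4, -2, -1, 3}.
The Hessian is diagonal: diag(g_aa, g_bb). Second derivatives: g_aa(-3)=80, g_aa(1)=-16, g_aa(2)=20; g_bb(-4)=630, g_bb(-2)=-150, g_bb(-1)=180, g_bb(3)=-2100.
Local maxima occur where both diagonal entries negative: (1, -2), (1, 3). Count: 2.

2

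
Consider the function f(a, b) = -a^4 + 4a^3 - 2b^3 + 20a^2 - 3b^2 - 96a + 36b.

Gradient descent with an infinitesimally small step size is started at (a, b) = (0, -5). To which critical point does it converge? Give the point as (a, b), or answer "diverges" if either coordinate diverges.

(2, -3)

f is separable, so gradient descent decouples: a follows -∂f/∂a, b follows -∂f/∂b.
∂f/∂a = -4(a - 4)(a - 2)(a + 3); at a=0 this is -96, so a increases.
∂f/∂b = -6(b - 2)(b + 3); at b=-5 this is -84, so b increases.
a converges to its nearest critical value 2 (a local min of the a-part); b converges to -3. The iterate converges to (2, -3).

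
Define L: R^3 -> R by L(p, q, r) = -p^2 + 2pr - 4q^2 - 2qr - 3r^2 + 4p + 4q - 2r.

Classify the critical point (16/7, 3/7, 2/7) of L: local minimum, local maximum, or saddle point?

The Hessian is constant: H = [[-2, 0, 2], [0, -8, -2], [2, -2, -6]].
Leading principal minors: Δ₁ = -2, Δ₂ = 16, Δ₃ = -56.
The minors alternate sign starting negative (−, +, −), so H is negative definite: a local maximum.

local maximum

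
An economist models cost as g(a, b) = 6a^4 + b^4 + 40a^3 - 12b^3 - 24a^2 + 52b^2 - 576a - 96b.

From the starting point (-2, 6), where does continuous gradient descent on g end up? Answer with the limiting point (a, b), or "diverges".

g is separable, so gradient descent decouples: a follows -∂g/∂a, b follows -∂g/∂b.
∂g/∂a = 24(a - 2)(a + 3)(a + 4); at a=-2 this is -192, so a increases.
∂g/∂b = 4(b - 4)(b - 3)(b - 2); at b=6 this is 96, so b decreases.
a converges to its nearest critical value 2 (a local min of the a-part); b converges to 4. The iterate converges to (2, 4).

(2, 4)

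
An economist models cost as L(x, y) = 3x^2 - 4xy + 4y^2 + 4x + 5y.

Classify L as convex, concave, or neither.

convex

L is quadratic, so its Hessian is the constant matrix H = [[6, -4], [-4, 8]].
det(H) = 32, tr(H) = 14.
det(H) > 0 and tr(H) > 0, so H is positive definite everywhere: convex.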